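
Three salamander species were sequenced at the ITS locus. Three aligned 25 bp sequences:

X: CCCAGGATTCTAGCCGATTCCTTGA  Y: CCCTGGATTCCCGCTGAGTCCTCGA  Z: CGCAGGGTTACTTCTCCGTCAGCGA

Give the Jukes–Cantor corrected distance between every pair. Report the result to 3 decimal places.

d(X,Y) = 0.289, d(X,Z) = 0.886, d(Y,Z) = 0.572

X–Y: 6/25 sites differ → p = 0.24, d = −0.75 ln(1 − 0.32) = 0.289247 ≈ 0.289.
X–Z: 13/25 sites differ → p = 0.52, d = −0.75 ln(1 − 0.693333) = 0.886495 ≈ 0.886.
Y–Z: 10/25 sites differ → p = 0.4, d = −0.75 ln(1 − 0.533333) = 0.571605 ≈ 0.572.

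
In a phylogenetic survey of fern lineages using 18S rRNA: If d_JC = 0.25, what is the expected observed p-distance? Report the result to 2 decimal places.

p = (3/4)(1 − e^(−4d/3)) = 0.75 × (1 − e^(-0.333333)) = 0.75 × (1 − 0.716532) = 0.212601.

0.21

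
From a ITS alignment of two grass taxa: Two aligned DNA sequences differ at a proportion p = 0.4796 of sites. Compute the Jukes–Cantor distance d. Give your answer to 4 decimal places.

d = −(3/4) ln(1 − 4p/3) = −0.75 ln(1 − 0.639467) = −0.75 ln(0.360533)
  = −0.75 × (-1.020172) = 0.765129 substitutions/site.

0.7651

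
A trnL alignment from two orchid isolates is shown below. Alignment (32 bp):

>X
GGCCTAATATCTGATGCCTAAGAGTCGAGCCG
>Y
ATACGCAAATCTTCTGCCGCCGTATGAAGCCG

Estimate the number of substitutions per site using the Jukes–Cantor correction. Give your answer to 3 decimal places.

0.736

The sequences differ at 15 of 32 sites, so p = 15/32 = 0.46875.
d = −(3/4) ln(1 − 4p/3) = −0.75 ln(1 − 0.625) = −0.75 ln(0.375)
  = −0.75 × (-0.980829) = 0.735622 substitutions/site.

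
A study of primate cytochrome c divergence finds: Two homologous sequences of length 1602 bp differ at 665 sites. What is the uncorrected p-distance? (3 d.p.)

p = 665/1602 = 0.415106… ≈ 0.415 (to 3 d.p.).

0.415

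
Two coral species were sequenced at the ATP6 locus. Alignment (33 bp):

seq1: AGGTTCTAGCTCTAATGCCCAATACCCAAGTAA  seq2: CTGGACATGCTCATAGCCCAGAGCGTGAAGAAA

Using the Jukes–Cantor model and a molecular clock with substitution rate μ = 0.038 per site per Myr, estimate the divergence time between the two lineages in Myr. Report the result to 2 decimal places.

The sequences differ at 18 of 33 sites, so p = 18/33 ≈ 0.545455.
d = −(3/4) ln(1 − 4p/3) = −0.75 ln(1 − 0.727273) = −0.75 ln(0.272727)
  = −0.75 × (-1.299284) = 0.974463 substitutions/site.
Under a molecular clock d = 2μt, so t = d/(2μ) = 0.974463 / (2 × 0.038) = 12.82 Myr.

12.82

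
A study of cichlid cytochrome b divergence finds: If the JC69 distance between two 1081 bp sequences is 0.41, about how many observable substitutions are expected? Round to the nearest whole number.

Invert JC69: p = (3/4)(1 − e^(−4d/3)) = 0.75 × (1 − e^(-0.546667)) = 0.75 × (1 − 0.578876) = 0.315843.
Expected differing sites = pL ≈ 0.315843 × 1081 = 341.426283 ≈ 341.

341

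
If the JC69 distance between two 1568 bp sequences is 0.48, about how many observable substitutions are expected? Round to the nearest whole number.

Invert JC69: p = (3/4)(1 − e^(−4d/3)) = 0.75 × (1 − e^(-0.64)) = 0.75 × (1 − 0.527292) = 0.354531.
Expected differing sites = pL ≈ 0.354531 × 1568 = 555.904608 ≈ 556.

556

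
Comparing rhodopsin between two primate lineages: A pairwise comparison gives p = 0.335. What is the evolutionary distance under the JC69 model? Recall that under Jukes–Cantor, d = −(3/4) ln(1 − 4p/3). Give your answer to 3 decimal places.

d = −(3/4) ln(1 − 4p/3) = −0.75 ln(1 − 0.446667) = −0.75 ln(0.553333)
  = −0.75 × (-0.591795) = 0.443846 substitutions/site.

0.444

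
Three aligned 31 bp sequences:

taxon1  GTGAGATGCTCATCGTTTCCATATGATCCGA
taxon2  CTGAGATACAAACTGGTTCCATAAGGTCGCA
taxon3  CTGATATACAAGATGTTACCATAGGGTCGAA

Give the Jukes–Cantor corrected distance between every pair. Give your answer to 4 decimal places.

d(taxon1,taxon2) = 0.4806, d(taxon1,taxon3) = 0.6143, d(taxon2,taxon3) = 0.2687

taxon1–taxon2: 11/31 sites differ → p ≈ 0.354839, d = −0.75 ln(1 − 0.473119) = 0.480585 ≈ 0.4806.
taxon1–taxon3: 13/31 sites differ → p ≈ 0.419355, d = −0.75 ln(1 − 0.55914) = 0.614271 ≈ 0.6143.
taxon2–taxon3: 7/31 sites differ → p ≈ 0.225806, d = −0.75 ln(1 − 0.301075) = 0.268659 ≈ 0.2687.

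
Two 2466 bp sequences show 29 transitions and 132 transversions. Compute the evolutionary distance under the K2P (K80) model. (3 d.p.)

0.068

P = 29/2466 ≈ 0.01176 and Q = 132/2466 ≈ 0.053528.
Under the Kimura two-parameter model, d = −½ ln(1 − 2P − Q) − ¼ ln(1 − 2Q).
1 − 2P − Q = 0.922952, giving −½ ln(0.922952) = 0.040089.
1 − 2Q = 0.892944, giving −¼ ln(0.892944) = 0.028308.
d = 0.040089 + 0.028308 = 0.068397.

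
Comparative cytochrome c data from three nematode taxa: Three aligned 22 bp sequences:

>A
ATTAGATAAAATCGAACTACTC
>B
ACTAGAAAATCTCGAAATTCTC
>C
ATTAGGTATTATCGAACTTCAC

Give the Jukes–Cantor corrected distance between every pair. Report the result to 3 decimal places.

A–B: 6/22 sites differ → p ≈ 0.272727, d = −0.75 ln(1 − 0.363636) = 0.338988 ≈ 0.339.
A–C: 5/22 sites differ → p ≈ 0.227273, d = −0.75 ln(1 − 0.303031) = 0.270761 ≈ 0.271.
B–C: 7/22 sites differ → p ≈ 0.318182, d = −0.75 ln(1 − 0.424243) = 0.414052 ≈ 0.414.

d(A,B) = 0.339, d(A,C) = 0.271, d(B,C) = 0.414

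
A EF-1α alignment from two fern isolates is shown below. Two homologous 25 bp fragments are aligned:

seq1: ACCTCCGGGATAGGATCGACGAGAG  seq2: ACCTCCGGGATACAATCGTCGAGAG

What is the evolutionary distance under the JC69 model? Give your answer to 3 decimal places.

The sequences differ at 3 of 25 sites (13, 14, 19), so p = 3/25 = 0.12.
d = −(3/4) ln(1 − 4p/3) = −0.75 ln(1 − 0.16) = −0.75 ln(0.84)
  = −0.75 × (-0.174353) = 0.130765 substitutions/site.

0.131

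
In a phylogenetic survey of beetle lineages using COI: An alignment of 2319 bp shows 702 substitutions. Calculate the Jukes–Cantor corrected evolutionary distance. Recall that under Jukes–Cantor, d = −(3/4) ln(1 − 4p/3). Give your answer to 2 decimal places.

p = 702/2319 ≈ 0.302717.
d = −(3/4) ln(1 − 4p/3) = −0.75 ln(1 − 0.403623) = −0.75 ln(0.596377)
  = −0.75 × (-0.516882) = 0.387662 substitutions/site.

0.39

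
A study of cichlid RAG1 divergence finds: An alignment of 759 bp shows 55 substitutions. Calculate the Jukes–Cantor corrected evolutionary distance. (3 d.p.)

p = 55/759 ≈ 0.072464.
d = −(3/4) ln(1 − 4p/3) = −0.75 ln(1 − 0.096619) = −0.75 ln(0.903381)
  = −0.75 × (-0.101611) = 0.076208 substitutions/site.

0.076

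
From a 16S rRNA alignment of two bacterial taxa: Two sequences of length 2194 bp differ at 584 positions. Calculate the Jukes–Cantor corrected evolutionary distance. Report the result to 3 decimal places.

p = 584/2194 ≈ 0.26618.
d = −(3/4) ln(1 − 4p/3) = −0.75 ln(1 − 0.354907) = −0.75 ln(0.645093)
  = −0.75 × (-0.438361) = 0.328771 substitutions/site.

0.329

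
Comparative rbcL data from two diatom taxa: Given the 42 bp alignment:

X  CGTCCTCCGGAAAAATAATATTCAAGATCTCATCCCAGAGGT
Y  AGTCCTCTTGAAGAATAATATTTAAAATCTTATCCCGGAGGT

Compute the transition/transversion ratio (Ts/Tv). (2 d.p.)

3.00

Transitions are A↔G and C↔T; transversions are all other mismatches.
Transitions: 6. Transversions: 2.
R = 6/2 = 3.00.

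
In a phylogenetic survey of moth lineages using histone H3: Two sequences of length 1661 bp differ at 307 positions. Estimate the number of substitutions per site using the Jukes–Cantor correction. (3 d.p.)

p = 307/1661 ≈ 0.184828.
d = −(3/4) ln(1 − 4p/3) = −0.75 ln(1 − 0.246437) = −0.75 ln(0.753563)
  = −0.75 × (-0.282943) = 0.212207 substitutions/site.

0.212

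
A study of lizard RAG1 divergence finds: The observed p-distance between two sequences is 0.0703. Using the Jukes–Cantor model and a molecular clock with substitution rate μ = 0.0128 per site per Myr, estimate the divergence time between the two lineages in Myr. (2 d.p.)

d = −(3/4) ln(1 − 4p/3) = −0.75 ln(1 − 0.093733) = −0.75 ln(0.906267)
  = −0.75 × (-0.098421) = 0.073816 substitutions/site.
Under a molecular clock d = 2μt, so t = d/(2μ) = 0.073816 / (2 × 0.0128) = 2.88 Myr.

2.88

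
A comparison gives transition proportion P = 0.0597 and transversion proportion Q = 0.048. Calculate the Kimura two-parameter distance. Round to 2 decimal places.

Under the Kimura two-parameter model, d = −½ ln(1 − 2P − Q) − ¼ ln(1 − 2Q).
1 − 2P − Q = 0.8326, giving −½ ln(0.8326) = 0.091601.
1 − 2Q = 0.904, giving −¼ ln(0.904) = 0.025231.
d = 0.091601 + 0.025231 = 0.116832.

0.12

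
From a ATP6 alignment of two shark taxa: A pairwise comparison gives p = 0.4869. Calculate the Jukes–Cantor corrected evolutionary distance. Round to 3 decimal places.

d = −(3/4) ln(1 − 4p/3) = −0.75 ln(1 − 0.6492) = −0.75 ln(0.3508)
  = −0.75 × (-1.047539) = 0.785654 substitutions/site.

0.786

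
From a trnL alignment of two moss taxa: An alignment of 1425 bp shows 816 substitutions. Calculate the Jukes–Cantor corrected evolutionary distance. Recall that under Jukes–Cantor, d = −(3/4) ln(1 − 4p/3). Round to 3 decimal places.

1.081

p = 816/1425 ≈ 0.572632.
d = −(3/4) ln(1 − 4p/3) = −0.75 ln(1 − 0.763509) = −0.75 ln(0.236491)
  = −0.75 × (-1.441845) = 1.081384 substitutions/site.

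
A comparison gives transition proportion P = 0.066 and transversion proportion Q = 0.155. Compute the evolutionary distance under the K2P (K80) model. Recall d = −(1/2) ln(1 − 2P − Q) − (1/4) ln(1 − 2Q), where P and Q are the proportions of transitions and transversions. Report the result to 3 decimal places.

Under the Kimura two-parameter model, d = −½ ln(1 − 2P − Q) − ¼ ln(1 − 2Q).
1 − 2P − Q = 0.713, giving −½ ln(0.713) = 0.169137.
1 − 2Q = 0.69, giving −¼ ln(0.69) = 0.092766.
d = 0.169137 + 0.092766 = 0.261903.

0.262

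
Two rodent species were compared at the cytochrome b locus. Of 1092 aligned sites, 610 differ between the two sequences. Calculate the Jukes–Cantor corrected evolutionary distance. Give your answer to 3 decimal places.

p = 610/1092 ≈ 0.558608.
d = −(3/4) ln(1 − 4p/3) = −0.75 ln(1 − 0.744811) = −0.75 ln(0.255189)
  = −0.75 × (-1.365751) = 1.024313 substitutions/site.

1.024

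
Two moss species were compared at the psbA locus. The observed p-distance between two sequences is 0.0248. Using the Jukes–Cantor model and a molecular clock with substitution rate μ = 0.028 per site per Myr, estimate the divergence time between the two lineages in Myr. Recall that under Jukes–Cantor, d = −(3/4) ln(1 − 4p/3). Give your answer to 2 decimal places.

0.45

d = −(3/4) ln(1 − 4p/3) = −0.75 ln(1 − 0.033067) = −0.75 ln(0.966933)
  = −0.75 × (-0.033626) = 0.025220 substitutions/site.
Under a molecular clock d = 2μt, so t = d/(2μ) = 0.025220 / (2 × 0.028) = 0.45 Myr.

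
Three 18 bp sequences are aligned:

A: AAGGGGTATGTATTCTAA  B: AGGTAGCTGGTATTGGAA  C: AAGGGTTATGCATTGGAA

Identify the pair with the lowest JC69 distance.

A and C

A–B: 8/18 differ, p = 0.444, d = 0.673.
A–C: 4/18 differ, p = 0.222, d = 0.264.
B–C: 8/18 differ, p = 0.444, d = 0.673.
The smallest distance is between A and C.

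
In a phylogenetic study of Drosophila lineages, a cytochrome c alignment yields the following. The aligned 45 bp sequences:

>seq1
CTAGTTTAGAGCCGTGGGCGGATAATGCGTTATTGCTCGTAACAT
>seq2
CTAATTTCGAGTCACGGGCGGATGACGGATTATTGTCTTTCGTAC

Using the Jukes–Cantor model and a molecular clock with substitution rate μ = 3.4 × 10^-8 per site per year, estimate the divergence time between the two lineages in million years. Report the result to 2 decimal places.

7.73

The sequences differ at 17 of 45 sites, so p = 17/45 ≈ 0.377778.
d = −(3/4) ln(1 − 4p/3) = −0.75 ln(1 − 0.503704) = −0.75 ln(0.496296)
  = −0.75 × (-0.700583) = 0.525437 substitutions/site.
Under a molecular clock d = 2μt, so t = d/(2μ) = 0.525437 / (2 × 3.4 × 10^-8) = 7.73 million years.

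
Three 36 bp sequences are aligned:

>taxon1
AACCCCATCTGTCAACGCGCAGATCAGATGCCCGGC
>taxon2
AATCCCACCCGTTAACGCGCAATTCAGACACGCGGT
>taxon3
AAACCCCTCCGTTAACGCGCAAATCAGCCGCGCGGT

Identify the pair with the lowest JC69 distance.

taxon2 and taxon3

taxon1–taxon2: 10/36 differ, p = 0.278, d = 0.347.
taxon1–taxon3: 9/36 differ, p = 0.250, d = 0.304.
taxon2–taxon3: 6/36 differ, p = 0.167, d = 0.188.
The smallest distance is between taxon2 and taxon3.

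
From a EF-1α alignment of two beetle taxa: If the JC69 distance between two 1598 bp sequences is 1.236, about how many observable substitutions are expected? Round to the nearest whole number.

968

Invert JC69: p = (3/4)(1 − e^(−4d/3)) = 0.75 × (1 − e^(-1.648)) = 0.75 × (1 − 0.192434) = 0.605675.
Expected differing sites = pL ≈ 0.605675 × 1598 = 967.86865 ≈ 968.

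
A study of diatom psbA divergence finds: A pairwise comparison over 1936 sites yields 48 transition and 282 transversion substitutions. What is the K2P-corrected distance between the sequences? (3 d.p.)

P = 48/1936 ≈ 0.024793 and Q = 282/1936 ≈ 0.145661.
Under the Kimura two-parameter model, d = −½ ln(1 − 2P − Q) − ¼ ln(1 − 2Q).
1 − 2P − Q = 0.804753, giving −½ ln(0.804753) = 0.108610.
1 − 2Q = 0.708678, giving −¼ ln(0.708678) = 0.086089.
d = 0.108610 + 0.086089 = 0.194699.

0.195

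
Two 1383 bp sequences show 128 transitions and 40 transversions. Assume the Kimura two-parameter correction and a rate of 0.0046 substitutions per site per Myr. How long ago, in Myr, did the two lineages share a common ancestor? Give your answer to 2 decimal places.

14.71

P = 128/1383 ≈ 0.092552 and Q = 40/1383 ≈ 0.028923.
Under the Kimura two-parameter model, d = −½ ln(1 − 2P − Q) − ¼ ln(1 − 2Q).
1 − 2P − Q = 0.785973, giving −½ ln(0.785973) = 0.120416.
1 − 2Q = 0.942154, giving −¼ ln(0.942154) = 0.014897.
d = 0.120416 + 0.014897 = 0.135313.
Under a molecular clock d = 2μt, so t = d/(2μ) = 0.135313 / (2 × 0.0046) = 14.71 Myr.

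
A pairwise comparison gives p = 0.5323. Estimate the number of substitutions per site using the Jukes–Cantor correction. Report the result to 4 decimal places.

d = −(3/4) ln(1 − 4p/3) = −0.75 ln(1 − 0.709733) = −0.75 ln(0.290267)
  = −0.75 × (-1.236954) = 0.927716 substitutions/site.

0.9277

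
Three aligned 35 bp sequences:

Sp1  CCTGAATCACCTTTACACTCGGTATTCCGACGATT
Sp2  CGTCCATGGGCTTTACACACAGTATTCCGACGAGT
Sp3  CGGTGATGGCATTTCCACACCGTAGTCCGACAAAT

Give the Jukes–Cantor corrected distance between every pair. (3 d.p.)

Sp1–Sp2: 9/35 sites differ → p ≈ 0.257143, d = −0.75 ln(1 − 0.342857) = 0.314890 ≈ 0.315.
Sp1–Sp3: 13/35 sites differ → p ≈ 0.371429, d = −0.75 ln(1 − 0.495239) = 0.512753 ≈ 0.513.
Sp2–Sp3: 10/35 sites differ → p ≈ 0.285714, d = −0.75 ln(1 − 0.380952) = 0.359679 ≈ 0.360.

d(Sp1,Sp2) = 0.315, d(Sp1,Sp3) = 0.513, d(Sp2,Sp3) = 0.360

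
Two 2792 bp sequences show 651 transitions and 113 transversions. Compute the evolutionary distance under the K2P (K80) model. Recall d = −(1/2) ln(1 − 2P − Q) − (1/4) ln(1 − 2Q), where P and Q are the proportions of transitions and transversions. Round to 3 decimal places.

P = 651/2792 ≈ 0.233166 and Q = 113/2792 ≈ 0.040473.
Under the Kimura two-parameter model, d = −½ ln(1 − 2P − Q) − ¼ ln(1 − 2Q).
1 − 2P − Q = 0.493195, giving −½ ln(0.493195) = 0.353425.
1 − 2Q = 0.919054, giving −¼ ln(0.919054) = 0.021103.
d = 0.353425 + 0.021103 = 0.374528.

0.375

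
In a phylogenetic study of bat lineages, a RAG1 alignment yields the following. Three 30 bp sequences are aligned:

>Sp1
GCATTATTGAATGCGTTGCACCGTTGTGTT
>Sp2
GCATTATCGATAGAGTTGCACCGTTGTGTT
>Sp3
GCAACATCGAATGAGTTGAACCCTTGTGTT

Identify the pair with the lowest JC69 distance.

Sp1–Sp2: 4/30 differ, p = 0.133, d = 0.147.
Sp1–Sp3: 6/30 differ, p = 0.200, d = 0.233.
Sp2–Sp3: 6/30 differ, p = 0.200, d = 0.233.
The smallest distance is between Sp1 and Sp2.

Sp1 and Sp2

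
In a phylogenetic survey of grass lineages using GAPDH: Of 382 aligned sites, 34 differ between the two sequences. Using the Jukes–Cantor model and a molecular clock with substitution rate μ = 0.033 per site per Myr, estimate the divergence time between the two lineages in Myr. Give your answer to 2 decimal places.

1.44

p = 34/382 ≈ 0.089005.
d = −(3/4) ln(1 − 4p/3) = −0.75 ln(1 − 0.118673) = −0.75 ln(0.881327)
  = −0.75 × (-0.126327) = 0.094745 substitutions/site.
Under a molecular clock d = 2μt, so t = d/(2μ) = 0.094745 / (2 × 0.033) = 1.44 Myr.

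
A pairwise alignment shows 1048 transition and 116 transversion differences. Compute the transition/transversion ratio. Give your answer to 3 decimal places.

R = 1048/116 = 9.034482… ≈ 9.034 (to 3 d.p.).

9.034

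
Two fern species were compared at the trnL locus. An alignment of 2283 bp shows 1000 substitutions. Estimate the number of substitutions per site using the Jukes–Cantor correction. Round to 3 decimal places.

0.658

p = 1000/2283 ≈ 0.43802.
d = −(3/4) ln(1 − 4p/3) = −0.75 ln(1 − 0.584027) = −0.75 ln(0.415973)
  = −0.75 × (-0.877135) = 0.657851 substitutions/site.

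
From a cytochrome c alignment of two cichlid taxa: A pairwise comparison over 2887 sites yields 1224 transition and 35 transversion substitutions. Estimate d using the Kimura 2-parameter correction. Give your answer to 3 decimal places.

0.989

P = 1224/2887 ≈ 0.42397 and Q = 35/2887 ≈ 0.012123.
Under the Kimura two-parameter model, d = −½ ln(1 − 2P − Q) − ¼ ln(1 − 2Q).
1 − 2P − Q = 0.139937, giving −½ ln(0.139937) = 0.983281.
1 − 2Q = 0.975754, giving −¼ ln(0.975754) = 0.006136.
d = 0.983281 + 0.006136 = 0.989417.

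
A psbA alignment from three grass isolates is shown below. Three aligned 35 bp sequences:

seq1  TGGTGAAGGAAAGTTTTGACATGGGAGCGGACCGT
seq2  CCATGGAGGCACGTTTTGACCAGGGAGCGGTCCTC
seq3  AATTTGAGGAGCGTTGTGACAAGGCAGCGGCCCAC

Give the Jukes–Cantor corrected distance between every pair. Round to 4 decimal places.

d(seq1,seq2) = 0.4073, d(seq1,seq3) = 0.5128, d(seq2,seq3) = 0.4073

seq1–seq2: 11/35 sites differ → p ≈ 0.314286, d = −0.75 ln(1 − 0.419048) = 0.407315 ≈ 0.4073.
seq1–seq3: 13/35 sites differ → p ≈ 0.371429, d = −0.75 ln(1 − 0.495239) = 0.512753 ≈ 0.5128.
seq2–seq3: 11/35 sites differ → p ≈ 0.314286, d = −0.75 ln(1 − 0.419048) = 0.407315 ≈ 0.4073.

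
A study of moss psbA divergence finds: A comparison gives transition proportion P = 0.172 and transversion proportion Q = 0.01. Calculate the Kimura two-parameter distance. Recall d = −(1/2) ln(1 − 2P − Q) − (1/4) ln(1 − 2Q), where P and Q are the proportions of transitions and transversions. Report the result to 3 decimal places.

Under the Kimura two-parameter model, d = −½ ln(1 − 2P − Q) − ¼ ln(1 − 2Q).
1 − 2P − Q = 0.646, giving −½ ln(0.646) = 0.218478.
1 − 2Q = 0.98, giving −¼ ln(0.98) = 0.005051.
d = 0.218478 + 0.005051 = 0.223529.

0.224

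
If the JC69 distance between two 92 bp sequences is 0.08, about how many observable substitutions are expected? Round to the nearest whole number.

7

Invert JC69: p = (3/4)(1 − e^(−4d/3)) = 0.75 × (1 − e^(-0.106667)) = 0.75 × (1 − 0.898825) = 0.075881.
Expected differing sites = pL ≈ 0.075881 × 92 = 6.981052 ≈ 7.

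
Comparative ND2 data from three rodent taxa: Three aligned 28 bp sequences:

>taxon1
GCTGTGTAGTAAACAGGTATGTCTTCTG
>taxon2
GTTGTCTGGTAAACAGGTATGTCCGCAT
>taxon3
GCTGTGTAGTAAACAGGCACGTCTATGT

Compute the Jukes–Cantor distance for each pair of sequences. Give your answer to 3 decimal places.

taxon1–taxon2: 7/28 sites differ → p = 0.25, d = −0.75 ln(1 − 0.333333) = 0.304098 ≈ 0.304.
taxon1–taxon3: 6/28 sites differ → p ≈ 0.214286, d = −0.75 ln(1 − 0.285715) = 0.252355 ≈ 0.252.
taxon2–taxon3: 9/28 sites differ → p ≈ 0.321429, d = −0.75 ln(1 − 0.428572) = 0.419713 ≈ 0.420.

d(taxon1,taxon2) = 0.304, d(taxon1,taxon3) = 0.252, d(taxon2,taxon3) = 0.420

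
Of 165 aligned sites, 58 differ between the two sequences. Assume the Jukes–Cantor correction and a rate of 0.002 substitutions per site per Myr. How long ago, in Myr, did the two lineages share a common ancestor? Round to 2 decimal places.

p = 58/165 ≈ 0.351515.
d = −(3/4) ln(1 − 4p/3) = −0.75 ln(1 − 0.468687) = −0.75 ln(0.531313)
  = −0.75 × (-0.632404) = 0.474303 substitutions/site.
Under a molecular clock d = 2μt, so t = d/(2μ) = 0.474303 / (2 × 0.002) = 118.58 Myr.

118.58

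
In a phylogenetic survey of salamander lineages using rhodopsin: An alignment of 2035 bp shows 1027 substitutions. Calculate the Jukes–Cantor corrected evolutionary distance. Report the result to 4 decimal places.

p = 1027/2035 ≈ 0.504668.
d = −(3/4) ln(1 − 4p/3) = −0.75 ln(1 − 0.672891) = −0.75 ln(0.327109)
  = −0.75 × (-1.117462) = 0.838097 substitutions/site.

0.8381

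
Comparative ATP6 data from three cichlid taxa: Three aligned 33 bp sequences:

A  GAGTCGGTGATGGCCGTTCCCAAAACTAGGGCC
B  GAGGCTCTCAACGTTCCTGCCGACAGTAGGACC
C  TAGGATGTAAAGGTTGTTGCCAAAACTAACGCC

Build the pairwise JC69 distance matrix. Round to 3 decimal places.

d(A,B) = 0.699, d(A,C) = 0.441, d(B,C) = 0.559

A–B: 15/33 sites differ → p ≈ 0.454545, d = −0.75 ln(1 − 0.60606) = 0.698667 ≈ 0.699.
A–C: 11/33 sites differ → p ≈ 0.333333, d = −0.75 ln(1 − 0.444444) = 0.440839 ≈ 0.441.
B–C: 13/33 sites differ → p ≈ 0.393939, d = −0.75 ln(1 − 0.525252) = 0.558728 ≈ 0.559.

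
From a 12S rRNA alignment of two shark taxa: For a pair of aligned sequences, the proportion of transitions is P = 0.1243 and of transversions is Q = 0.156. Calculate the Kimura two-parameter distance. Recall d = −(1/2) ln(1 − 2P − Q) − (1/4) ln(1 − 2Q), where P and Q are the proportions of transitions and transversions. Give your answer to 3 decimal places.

Under the Kimura two-parameter model, d = −½ ln(1 − 2P − Q) − ¼ ln(1 − 2Q).
1 − 2P − Q = 0.5954, giving −½ ln(0.5954) = 0.259261.
1 − 2Q = 0.688, giving −¼ ln(0.688) = 0.093492.
d = 0.259261 + 0.093492 = 0.352753.

0.353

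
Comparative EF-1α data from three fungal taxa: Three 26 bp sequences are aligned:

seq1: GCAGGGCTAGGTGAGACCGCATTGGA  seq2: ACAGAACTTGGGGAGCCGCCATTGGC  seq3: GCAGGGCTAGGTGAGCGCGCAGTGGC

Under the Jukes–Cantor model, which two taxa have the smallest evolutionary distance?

seq1–seq2: 9/26 differ, p = 0.346, d = 0.464.
seq1–seq3: 4/26 differ, p = 0.154, d = 0.172.
seq2–seq3: 9/26 differ, p = 0.346, d = 0.464.
The smallest distance is between seq1 and seq3.

seq1 and seq3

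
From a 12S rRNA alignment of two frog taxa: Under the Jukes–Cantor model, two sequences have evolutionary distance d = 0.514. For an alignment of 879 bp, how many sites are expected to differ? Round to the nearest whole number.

Invert JC69: p = (3/4)(1 − e^(−4d/3)) = 0.75 × (1 − e^(-0.685333)) = 0.75 × (1 − 0.503922) = 0.372059.
Expected differing sites = pL ≈ 0.372059 × 879 = 327.039861 ≈ 327.

327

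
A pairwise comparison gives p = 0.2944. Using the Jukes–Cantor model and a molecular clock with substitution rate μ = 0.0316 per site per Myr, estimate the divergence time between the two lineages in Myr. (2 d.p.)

5.92

d = −(3/4) ln(1 − 4p/3) = −0.75 ln(1 − 0.392533) = −0.75 ln(0.607467)
  = −0.75 × (-0.498457) = 0.373843 substitutions/site.
Under a molecular clock d = 2μt, so t = d/(2μ) = 0.373843 / (2 × 0.0316) = 5.92 Myr.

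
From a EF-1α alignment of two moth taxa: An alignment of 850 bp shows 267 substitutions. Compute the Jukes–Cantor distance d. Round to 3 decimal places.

0.407

p = 267/850 ≈ 0.314118.
d = −(3/4) ln(1 − 4p/3) = −0.75 ln(1 − 0.418824) = −0.75 ln(0.581176)
  = −0.75 × (-0.542702) = 0.407027 substitutions/site.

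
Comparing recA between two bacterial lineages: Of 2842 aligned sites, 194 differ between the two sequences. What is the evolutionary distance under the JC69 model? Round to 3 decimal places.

0.072

p = 194/2842 ≈ 0.068262.
d = −(3/4) ln(1 − 4p/3) = −0.75 ln(1 − 0.091016) = −0.75 ln(0.908984)
  = −0.75 × (-0.095428) = 0.071571 substitutions/site.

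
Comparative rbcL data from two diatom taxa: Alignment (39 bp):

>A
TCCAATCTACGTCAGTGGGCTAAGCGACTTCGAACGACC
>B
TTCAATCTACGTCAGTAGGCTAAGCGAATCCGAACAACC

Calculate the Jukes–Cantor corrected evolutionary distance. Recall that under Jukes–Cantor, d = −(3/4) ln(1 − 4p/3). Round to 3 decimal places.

The sequences differ at 5 of 39 sites (2, 17, 28, 30, 36), so p = 5/39 ≈ 0.128205.
d = −(3/4) ln(1 − 4p/3) = −0.75 ln(1 − 0.17094) = −0.75 ln(0.82906)
  = −0.75 × (-0.187463) = 0.140597 substitutions/site.

0.141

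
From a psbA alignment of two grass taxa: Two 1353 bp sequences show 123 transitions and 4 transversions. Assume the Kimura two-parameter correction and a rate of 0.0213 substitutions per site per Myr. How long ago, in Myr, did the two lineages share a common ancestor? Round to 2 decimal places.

P = 123/1353 ≈ 0.090909 and Q = 4/1353 ≈ 0.002956.
Under the Kimura two-parameter model, d = −½ ln(1 − 2P − Q) − ¼ ln(1 − 2Q).
1 − 2P − Q = 0.815226, giving −½ ln(0.815226) = 0.102145.
1 − 2Q = 0.994088, giving −¼ ln(0.994088) = 0.001482.
d = 0.102145 + 0.001482 = 0.103627.
Under a molecular clock d = 2μt, so t = d/(2μ) = 0.103627 / (2 × 0.0213) = 2.43 Myr.

2.43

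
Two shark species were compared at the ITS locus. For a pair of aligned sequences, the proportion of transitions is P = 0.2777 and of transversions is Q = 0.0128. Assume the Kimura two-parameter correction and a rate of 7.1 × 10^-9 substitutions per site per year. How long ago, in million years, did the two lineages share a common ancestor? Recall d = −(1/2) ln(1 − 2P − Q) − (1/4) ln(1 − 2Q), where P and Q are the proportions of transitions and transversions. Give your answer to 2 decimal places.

30.03

Under the Kimura two-parameter model, d = −½ ln(1 − 2P − Q) − ¼ ln(1 − 2Q).
1 − 2P − Q = 0.4318, giving −½ ln(0.4318) = 0.419896.
1 − 2Q = 0.9744, giving −¼ ln(0.9744) = 0.006483.
d = 0.419896 + 0.006483 = 0.426379.
Under a molecular clock d = 2μt, so t = d/(2μ) = 0.426379 / (2 × 7.1 × 10^-9) = 30.03 million years.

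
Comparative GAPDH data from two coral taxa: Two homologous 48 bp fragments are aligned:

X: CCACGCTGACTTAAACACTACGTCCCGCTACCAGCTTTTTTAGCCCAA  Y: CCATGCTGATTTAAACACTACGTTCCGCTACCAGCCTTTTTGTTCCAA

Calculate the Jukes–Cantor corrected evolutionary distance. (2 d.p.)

The sequences differ at 7 of 48 sites (4, 10, 24, 36, 42, 43, 44), so p = 7/48 ≈ 0.145833.
d = −(3/4) ln(1 − 4p/3) = −0.75 ln(1 − 0.194444) = −0.75 ln(0.805556)
  = −0.75 × (-0.216223) = 0.162167 substitutions/site.

0.16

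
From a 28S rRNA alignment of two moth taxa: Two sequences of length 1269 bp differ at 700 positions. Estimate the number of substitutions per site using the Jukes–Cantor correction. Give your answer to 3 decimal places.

p = 700/1269 ≈ 0.551615.
d = −(3/4) ln(1 − 4p/3) = −0.75 ln(1 − 0.735487) = −0.75 ln(0.264513)
  = −0.75 × (-1.329865) = 0.997399 substitutions/site.

0.997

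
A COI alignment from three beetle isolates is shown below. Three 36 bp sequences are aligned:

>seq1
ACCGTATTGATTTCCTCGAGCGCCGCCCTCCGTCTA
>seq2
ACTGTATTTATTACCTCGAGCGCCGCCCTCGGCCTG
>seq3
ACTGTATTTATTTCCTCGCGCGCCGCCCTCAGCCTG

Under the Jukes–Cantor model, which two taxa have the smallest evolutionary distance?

seq2 and seq3

seq1–seq2: 6/36 differ, p = 0.167, d = 0.188.
seq1–seq3: 6/36 differ, p = 0.167, d = 0.188.
seq2–seq3: 3/36 differ, p = 0.083, d = 0.088.
The smallest distance is between seq2 and seq3.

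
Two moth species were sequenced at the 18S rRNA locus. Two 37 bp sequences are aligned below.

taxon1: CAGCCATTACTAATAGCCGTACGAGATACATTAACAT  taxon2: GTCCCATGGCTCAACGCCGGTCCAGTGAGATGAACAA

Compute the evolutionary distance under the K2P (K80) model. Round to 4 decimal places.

Of 37 sites, 1 differences are transitions and 15 are transversions, so P = 1/37 ≈ 0.027027 and Q = 15/37 ≈ 0.405405.
Under the Kimura two-parameter model, d = −½ ln(1 − 2P − Q) − ¼ ln(1 − 2Q).
1 − 2P − Q = 0.540541, giving −½ ln(0.540541) = 0.307592.
1 − 2Q = 0.18919, giving −¼ ln(0.18919) = 0.416251.
d = 0.307592 + 0.416251 = 0.723843.

0.7238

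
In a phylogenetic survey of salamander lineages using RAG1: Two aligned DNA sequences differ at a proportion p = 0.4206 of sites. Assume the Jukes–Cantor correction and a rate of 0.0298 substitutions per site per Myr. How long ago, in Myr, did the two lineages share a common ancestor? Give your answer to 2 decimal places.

d = −(3/4) ln(1 − 4p/3) = −0.75 ln(1 − 0.5608) = −0.75 ln(0.4392)
  = −0.75 × (-0.822800) = 0.617100 substitutions/site.
Under a molecular clock d = 2μt, so t = d/(2μ) = 0.617100 / (2 × 0.0298) = 10.35 Myr.

10.35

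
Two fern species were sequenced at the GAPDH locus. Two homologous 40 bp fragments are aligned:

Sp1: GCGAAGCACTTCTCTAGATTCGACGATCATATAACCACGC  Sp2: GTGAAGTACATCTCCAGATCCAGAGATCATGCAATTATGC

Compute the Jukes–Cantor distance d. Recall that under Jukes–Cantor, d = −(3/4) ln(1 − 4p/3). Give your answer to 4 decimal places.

The sequences differ at 13 of 40 sites, so p = 13/40 = 0.325.
d = −(3/4) ln(1 − 4p/3) = −0.75 ln(1 − 0.433333) = −0.75 ln(0.566667)
  = −0.75 × (-0.567983) = 0.425987 substitutions/site.

0.4260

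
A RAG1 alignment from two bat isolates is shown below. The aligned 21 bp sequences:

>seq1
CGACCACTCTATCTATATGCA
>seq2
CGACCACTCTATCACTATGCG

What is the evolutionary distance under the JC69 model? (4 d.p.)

The sequences differ at 3 of 21 sites (14, 15, 21), so p = 3/21 ≈ 0.142857.
d = −(3/4) ln(1 − 4p/3) = −0.75 ln(1 − 0.190476) = −0.75 ln(0.809524)
  = −0.75 × (-0.211309) = 0.158482 substitutions/site.

0.1585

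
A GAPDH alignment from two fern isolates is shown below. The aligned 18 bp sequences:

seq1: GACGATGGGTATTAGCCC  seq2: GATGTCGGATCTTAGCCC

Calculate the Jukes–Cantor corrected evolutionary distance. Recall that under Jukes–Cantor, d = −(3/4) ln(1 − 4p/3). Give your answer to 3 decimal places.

0.347

The sequences differ at 5 of 18 sites (3, 5, 6, 9, 11), so p = 5/18 ≈ 0.277778.
d = −(3/4) ln(1 − 4p/3) = −0.75 ln(1 − 0.370371) = −0.75 ln(0.629629)
  = −0.75 × (-0.462625) = 0.346969 substitutions/site.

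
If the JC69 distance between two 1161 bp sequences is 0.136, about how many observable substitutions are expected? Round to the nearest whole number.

Invert JC69: p = (3/4)(1 − e^(−4d/3)) = 0.75 × (1 − e^(-0.181333)) = 0.75 × (1 − 0.834158) = 0.124382.
Expected differing sites = pL ≈ 0.124382 × 1161 = 144.407502 ≈ 144.

144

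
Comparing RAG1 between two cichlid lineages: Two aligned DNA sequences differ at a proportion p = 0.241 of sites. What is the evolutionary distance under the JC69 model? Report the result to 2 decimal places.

d = −(3/4) ln(1 − 4p/3) = −0.75 ln(1 − 0.321333) = −0.75 ln(0.678667)
  = −0.75 × (-0.387625) = 0.290719 substitutions/site.

0.29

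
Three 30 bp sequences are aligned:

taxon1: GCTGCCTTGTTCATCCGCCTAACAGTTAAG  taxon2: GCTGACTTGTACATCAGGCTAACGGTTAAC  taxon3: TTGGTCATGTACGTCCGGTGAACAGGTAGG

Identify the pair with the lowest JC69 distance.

taxon1 and taxon2

taxon1–taxon2: 6/30 differ, p = 0.200, d = 0.233.
taxon1–taxon3: 12/30 differ, p = 0.400, d = 0.572.
taxon2–taxon3: 13/30 differ, p = 0.433, d = 0.647.
The smallest distance is between taxon1 and taxon2.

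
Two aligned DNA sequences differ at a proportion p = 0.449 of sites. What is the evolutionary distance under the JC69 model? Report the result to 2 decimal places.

d = −(3/4) ln(1 − 4p/3) = −0.75 ln(1 − 0.598667) = −0.75 ln(0.401333)
  = −0.75 × (-0.912964) = 0.684723 substitutions/site.

0.68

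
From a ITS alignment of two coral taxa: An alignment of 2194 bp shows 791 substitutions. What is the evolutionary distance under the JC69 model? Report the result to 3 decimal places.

p = 791/2194 ≈ 0.360529.
d = −(3/4) ln(1 − 4p/3) = −0.75 ln(1 − 0.480705) = −0.75 ln(0.519295)
  = −0.75 × (-0.655283) = 0.491462 substitutions/site.

0.491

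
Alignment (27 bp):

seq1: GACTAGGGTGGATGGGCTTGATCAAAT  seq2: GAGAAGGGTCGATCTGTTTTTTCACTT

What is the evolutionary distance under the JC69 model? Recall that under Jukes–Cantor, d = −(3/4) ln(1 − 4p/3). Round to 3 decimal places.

0.511

The sequences differ at 10 of 27 sites (3, 4, 10, 14, 15, 17, 20, 21, 25, 26), so p = 10/27 ≈ 0.37037.
d = −(3/4) ln(1 − 4p/3) = −0.75 ln(1 − 0.493827) = −0.75 ln(0.506173)
  = −0.75 × (-0.680877) = 0.510658 substitutions/site.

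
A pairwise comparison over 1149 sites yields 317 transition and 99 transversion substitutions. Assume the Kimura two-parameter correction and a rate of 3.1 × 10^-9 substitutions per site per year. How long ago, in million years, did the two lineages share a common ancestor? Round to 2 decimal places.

89.56

P = 317/1149 ≈ 0.275892 and Q = 99/1149 ≈ 0.086162.
Under the Kimura two-parameter model, d = −½ ln(1 − 2P − Q) − ¼ ln(1 − 2Q).
1 − 2P − Q = 0.362054, giving −½ ln(0.362054) = 0.507981.
1 − 2Q = 0.827676, giving −¼ ln(0.827676) = 0.047283.
d = 0.507981 + 0.047283 = 0.555264.
Under a molecular clock d = 2μt, so t = d/(2μ) = 0.555264 / (2 × 3.1 × 10^-9) = 89.56 million years.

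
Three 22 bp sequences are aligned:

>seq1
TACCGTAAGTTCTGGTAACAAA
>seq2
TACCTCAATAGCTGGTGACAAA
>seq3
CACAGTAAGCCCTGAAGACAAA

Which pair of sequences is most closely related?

seq1 and seq2

seq1–seq2: 6/22 differ, p = 0.273, d = 0.339.
seq1–seq3: 7/22 differ, p = 0.318, d = 0.414.
seq2–seq3: 9/22 differ, p = 0.409, d = 0.591.
The smallest distance is between seq1 and seq2.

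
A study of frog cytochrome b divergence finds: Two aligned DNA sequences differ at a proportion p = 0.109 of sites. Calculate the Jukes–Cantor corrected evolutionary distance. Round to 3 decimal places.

d = −(3/4) ln(1 − 4p/3) = −0.75 ln(1 − 0.145333) = −0.75 ln(0.854667)
  = −0.75 × (-0.157043) = 0.117782 substitutions/site.

0.118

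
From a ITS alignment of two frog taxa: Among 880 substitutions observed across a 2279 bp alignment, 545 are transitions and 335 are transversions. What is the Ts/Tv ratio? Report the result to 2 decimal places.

R = 545/335 = 1.626865… ≈ 1.63 (to 2 d.p.).

1.63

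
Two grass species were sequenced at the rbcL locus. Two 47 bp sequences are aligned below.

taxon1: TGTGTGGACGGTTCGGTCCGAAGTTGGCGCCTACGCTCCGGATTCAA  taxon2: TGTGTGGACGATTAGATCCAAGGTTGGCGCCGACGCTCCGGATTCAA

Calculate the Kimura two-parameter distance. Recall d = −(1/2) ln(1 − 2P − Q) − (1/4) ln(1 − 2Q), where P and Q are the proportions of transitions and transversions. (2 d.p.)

0.14

Of 47 sites, 4 differences are transitions and 2 are transversions, so P = 4/47 ≈ 0.085106 and Q = 2/47 ≈ 0.042553.
Under the Kimura two-parameter model, d = −½ ln(1 − 2P − Q) − ¼ ln(1 − 2Q).
1 − 2P − Q = 0.787235, giving −½ ln(0.787235) = 0.119614.
1 − 2Q = 0.914894, giving −¼ ln(0.914894) = 0.022237.
d = 0.119614 + 0.022237 = 0.141851.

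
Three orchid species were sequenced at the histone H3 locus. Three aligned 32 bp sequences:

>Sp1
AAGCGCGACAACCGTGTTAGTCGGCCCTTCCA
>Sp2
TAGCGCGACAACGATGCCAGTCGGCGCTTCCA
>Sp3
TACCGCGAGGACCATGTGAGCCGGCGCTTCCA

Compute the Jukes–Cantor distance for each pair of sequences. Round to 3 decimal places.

d(Sp1,Sp2) = 0.216, d(Sp1,Sp3) = 0.304, d(Sp2,Sp3) = 0.259

Sp1–Sp2: 6/32 sites differ → p = 0.1875, d = −0.75 ln(1 − 0.25) = 0.215762 ≈ 0.216.
Sp1–Sp3: 8/32 sites differ → p = 0.25, d = −0.75 ln(1 − 0.333333) = 0.304098 ≈ 0.304.
Sp2–Sp3: 7/32 sites differ → p = 0.21875, d = −0.75 ln(1 − 0.291667) = 0.258631 ≈ 0.259.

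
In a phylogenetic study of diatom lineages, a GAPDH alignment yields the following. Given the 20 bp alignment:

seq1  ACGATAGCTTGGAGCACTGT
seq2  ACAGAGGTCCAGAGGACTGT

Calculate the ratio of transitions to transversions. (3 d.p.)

Transitions are A↔G and C↔T; transversions are all other mismatches.
Transitions: 7. Transversions: 2.
R = 7/2 = 3.500.

3.500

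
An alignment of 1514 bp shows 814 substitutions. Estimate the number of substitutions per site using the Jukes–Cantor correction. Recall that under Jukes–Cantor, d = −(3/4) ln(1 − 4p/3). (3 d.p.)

0.946

p = 814/1514 ≈ 0.537649.
d = −(3/4) ln(1 − 4p/3) = −0.75 ln(1 − 0.716865) = −0.75 ln(0.283135)
  = −0.75 × (-1.261831) = 0.946373 substitutions/site.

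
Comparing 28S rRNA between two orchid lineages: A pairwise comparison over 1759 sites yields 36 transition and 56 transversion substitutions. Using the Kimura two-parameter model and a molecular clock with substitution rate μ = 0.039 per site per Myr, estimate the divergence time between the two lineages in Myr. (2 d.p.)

P = 36/1759 ≈ 0.020466 and Q = 56/1759 ≈ 0.031836.
Under the Kimura two-parameter model, d = −½ ln(1 − 2P − Q) − ¼ ln(1 − 2Q).
1 − 2P − Q = 0.927232, giving −½ ln(0.927232) = 0.037776.
1 − 2Q = 0.936328, giving −¼ ln(0.936328) = 0.016447.
d = 0.037776 + 0.016447 = 0.054223.
Under a molecular clock d = 2μt, so t = d/(2μ) = 0.054223 / (2 × 0.039) = 0.70 Myr.

0.70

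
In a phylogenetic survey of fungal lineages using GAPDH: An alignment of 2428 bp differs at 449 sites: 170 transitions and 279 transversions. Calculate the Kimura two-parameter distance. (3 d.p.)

P = 170/2428 ≈ 0.070016 and Q = 279/2428 ≈ 0.114909.
Under the Kimura two-parameter model, d = −½ ln(1 − 2P − Q) − ¼ ln(1 − 2Q).
1 − 2P − Q = 0.745059, giving −½ ln(0.745059) = 0.147146.
1 − 2Q = 0.770182, giving −¼ ln(0.770182) = 0.065282.
d = 0.147146 + 0.065282 = 0.212428.

0.212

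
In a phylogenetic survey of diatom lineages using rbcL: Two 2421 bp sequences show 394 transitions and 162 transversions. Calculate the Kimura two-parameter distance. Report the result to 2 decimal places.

0.29

P = 394/2421 ≈ 0.162743 and Q = 162/2421 ≈ 0.066914.
Under the Kimura two-parameter model, d = −½ ln(1 − 2P − Q) − ¼ ln(1 − 2Q).
1 − 2P − Q = 0.6076, giving −½ ln(0.6076) = 0.249119.
1 − 2Q = 0.866172, giving −¼ ln(0.866172) = 0.035918.
d = 0.249119 + 0.035918 = 0.285037.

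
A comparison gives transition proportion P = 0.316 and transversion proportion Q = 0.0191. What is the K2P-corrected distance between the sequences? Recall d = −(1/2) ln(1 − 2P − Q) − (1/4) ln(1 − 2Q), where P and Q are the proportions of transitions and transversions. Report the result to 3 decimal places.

Under the Kimura two-parameter model, d = −½ ln(1 − 2P − Q) − ¼ ln(1 − 2Q).
1 − 2P − Q = 0.3489, giving −½ ln(0.3489) = 0.526485.
1 − 2Q = 0.9618, giving −¼ ln(0.9618) = 0.009737.
d = 0.526485 + 0.009737 = 0.536222.

0.536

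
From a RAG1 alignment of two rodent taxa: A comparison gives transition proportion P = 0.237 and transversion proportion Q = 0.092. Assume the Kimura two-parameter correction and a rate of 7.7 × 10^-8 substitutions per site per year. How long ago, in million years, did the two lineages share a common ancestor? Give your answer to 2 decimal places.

3.04

Under the Kimura two-parameter model, d = −½ ln(1 − 2P − Q) − ¼ ln(1 − 2Q).
1 − 2P − Q = 0.434, giving −½ ln(0.434) = 0.417355.
1 − 2Q = 0.816, giving −¼ ln(0.816) = 0.050835.
d = 0.417355 + 0.050835 = 0.468190.
Under a molecular clock d = 2μt, so t = d/(2μ) = 0.468190 / (2 × 7.7 × 10^-8) = 3.04 million years.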